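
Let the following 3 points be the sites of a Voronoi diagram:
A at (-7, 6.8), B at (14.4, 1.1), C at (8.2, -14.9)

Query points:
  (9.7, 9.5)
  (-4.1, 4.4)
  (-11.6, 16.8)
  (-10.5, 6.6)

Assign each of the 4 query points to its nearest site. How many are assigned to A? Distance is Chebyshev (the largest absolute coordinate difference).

3

(9.7, 9.5) — d to each: A:16.7, B:8.4, C:24.4 → nearest is B
(-4.1, 4.4) — d to each: A:2.9, B:18.5, C:19.3 → nearest is A
(-11.6, 16.8) — d to each: A:10, B:26, C:31.7 → nearest is A
(-10.5, 6.6) — d to each: A:3.5, B:24.9, C:21.5 → nearest is A
3 of the 4 points have A as nearest.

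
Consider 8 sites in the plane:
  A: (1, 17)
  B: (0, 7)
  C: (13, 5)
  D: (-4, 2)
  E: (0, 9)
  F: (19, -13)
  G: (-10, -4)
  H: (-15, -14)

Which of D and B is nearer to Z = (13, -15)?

Compare squared distances:
|ZD|² = (13−(-4))² + (-15−2)² = 289 + 289 = 578
|ZB|² = (13−0)² + (-15−7)² = 169 + 484 = 653
578 < 653, so D is closer.

D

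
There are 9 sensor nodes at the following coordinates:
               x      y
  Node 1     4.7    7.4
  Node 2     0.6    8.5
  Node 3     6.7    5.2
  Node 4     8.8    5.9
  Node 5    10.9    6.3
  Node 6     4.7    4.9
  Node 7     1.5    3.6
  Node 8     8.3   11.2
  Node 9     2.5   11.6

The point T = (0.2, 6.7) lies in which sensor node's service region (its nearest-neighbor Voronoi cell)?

Squared Euclidean distances:
d²(T, Node 1) = (0.2−4.7)² + (6.7−7.4)² = 20.25 + 0.49 = 20.74
d²(T, Node 2) = (0.2−0.6)² + (6.7−8.5)² = 0.16 + 3.24 = 3.4
d²(T, Node 3) = (0.2−6.7)² + (6.7−5.2)² = 42.25 + 2.25 = 44.5
d²(T, Node 4) = (0.2−8.8)² + (6.7−5.9)² = 73.96 + 0.64 = 74.6
d²(T, Node 5) = (0.2−10.9)² + (6.7−6.3)² = 114.49 + 0.16 = 114.65
d²(T, Node 6) = (0.2−4.7)² + (6.7−4.9)² = 20.25 + 3.24 = 23.49
d²(T, Node 7) = (0.2−1.5)² + (6.7−3.6)² = 1.69 + 9.61 = 11.3
d²(T, Node 8) = (0.2−8.3)² + (6.7−11.2)² = 65.61 + 20.25 = 85.86
d²(T, Node 9) = (0.2−2.5)² + (6.7−11.6)² = 5.29 + 24.01 = 29.3
The smallest is to Node 2, so T lies in the Voronoi region of Node 2.

Node 2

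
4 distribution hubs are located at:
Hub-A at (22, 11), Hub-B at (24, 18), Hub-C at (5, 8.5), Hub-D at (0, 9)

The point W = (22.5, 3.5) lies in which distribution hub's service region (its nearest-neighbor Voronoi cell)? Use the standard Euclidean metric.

Hub-A

Compare squared distances (the ordering matches that of the actual distances):
d²(W, Hub-A) = (22.5−22)² + (3.5−11)² = 0.25 + 56.25 = 56.5
d²(W, Hub-B) = (22.5−24)² + (3.5−18)² = 2.25 + 210.25 = 212.5
d²(W, Hub-C) = (22.5−5)² + (3.5−8.5)² = 306.25 + 25 = 331.25
d²(W, Hub-D) = (22.5−0)² + (3.5−9)² = 506.25 + 30.25 = 536.5
Hub-A is nearest.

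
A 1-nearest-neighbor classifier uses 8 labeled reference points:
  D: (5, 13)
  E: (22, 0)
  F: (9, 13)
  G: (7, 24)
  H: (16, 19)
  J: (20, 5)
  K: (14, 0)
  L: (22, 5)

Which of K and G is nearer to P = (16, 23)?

G

Compare squared distances:
|PK|² = (16−14)² + (23−0)² = 4 + 529 = 533
|PG|² = (16−7)² + (23−24)² = 81 + 1 = 82
533 > 82, so G is closer.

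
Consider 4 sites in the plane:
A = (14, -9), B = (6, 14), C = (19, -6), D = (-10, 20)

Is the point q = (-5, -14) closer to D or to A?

Compare squared distances:
|qD|² = (-5−(-10))² + (-14−20)² = 25 + 1156 = 1181
|qA|² = (-5−14)² + (-14−(-9))² = 361 + 25 = 386
1181 > 386, so A is closer.

A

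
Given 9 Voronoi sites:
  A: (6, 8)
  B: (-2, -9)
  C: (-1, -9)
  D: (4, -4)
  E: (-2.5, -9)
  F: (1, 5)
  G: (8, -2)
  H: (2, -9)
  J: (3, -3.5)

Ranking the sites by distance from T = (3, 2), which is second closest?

J

Since √ is increasing, it suffices to compare squared distances:
|TA|² = (3−6)² + (2−8)² = 9 + 36 = 45
|TB|² = (3−(-2))² + (2−(-9))² = 25 + 121 = 146
|TC|² = (3−(-1))² + (2−(-9))² = 16 + 121 = 137
|TD|² = (3−4)² + (2−(-4))² = 1 + 36 = 37
|TE|² = (3−(-2.5))² + (2−(-9))² = 30.25 + 121 = 151.25
|TF|² = (3−1)² + (2−5)² = 4 + 9 = 13
|TG|² = (3−8)² + (2−(-2))² = 25 + 16 = 41
|TH|² = (3−2)² + (2−(-9))² = 1 + 121 = 122
|TJ|² = (3−3)² + (2−(-3.5))² = 0 + 30.25 = 30.25
Sorted ascending: F, J, D, … — the second-nearest is J.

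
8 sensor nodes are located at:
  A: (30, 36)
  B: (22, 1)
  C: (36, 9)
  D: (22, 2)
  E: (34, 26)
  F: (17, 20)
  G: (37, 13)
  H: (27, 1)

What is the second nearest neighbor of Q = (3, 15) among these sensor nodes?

Squared Euclidean distances:
|QA|² = (3−30)² + (15−36)² = 729 + 441 = 1170
|QB|² = (3−22)² + (15−1)² = 361 + 196 = 557
|QC|² = (3−36)² + (15−9)² = 1089 + 36 = 1125
|QD|² = (3−22)² + (15−2)² = 361 + 169 = 530
|QE|² = (3−34)² + (15−26)² = 961 + 121 = 1082
|QF|² = (3−17)² + (15−20)² = 196 + 25 = 221
|QG|² = (3−37)² + (15−13)² = 1156 + 4 = 1160
|QH|² = (3−27)² + (15−1)² = 576 + 196 = 772
Sorted ascending: F, D, B, … — the second-nearest is D.

D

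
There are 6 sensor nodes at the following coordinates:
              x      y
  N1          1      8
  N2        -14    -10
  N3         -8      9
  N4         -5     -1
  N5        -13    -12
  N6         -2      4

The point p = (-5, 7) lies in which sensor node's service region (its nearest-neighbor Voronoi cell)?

Since √ is increasing, it suffices to compare squared distances:
|pN1|² = (-5−1)² + (7−8)² = 36 + 1 = 37
|pN2|² = (-5−(-14))² + (7−(-10))² = 81 + 289 = 370
|pN3|² = (-5−(-8))² + (7−9)² = 9 + 4 = 13
|pN4|² = (-5−(-5))² + (7−(-1))² = 0 + 64 = 64
|pN5|² = (-5−(-13))² + (7−(-12))² = 64 + 361 = 425
|pN6|² = (-5−(-2))² + (7−4)² = 9 + 9 = 18
The smallest is to N3, so p lies in the Voronoi region of N3.

N3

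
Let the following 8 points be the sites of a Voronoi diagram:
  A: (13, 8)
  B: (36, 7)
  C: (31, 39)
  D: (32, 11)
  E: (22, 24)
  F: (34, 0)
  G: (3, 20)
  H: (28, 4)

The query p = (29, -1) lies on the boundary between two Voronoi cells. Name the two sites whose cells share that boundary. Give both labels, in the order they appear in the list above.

F and H

Squared distances from p to each site:
|pA|² = (29−13)² + (-1−8)² = 256 + 81 = 337
|pB|² = (29−36)² + (-1−7)² = 49 + 64 = 113
|pC|² = (29−31)² + (-1−39)² = 4 + 1600 = 1604
|pD|² = (29−32)² + (-1−11)² = 9 + 144 = 153
|pE|² = (29−22)² + (-1−24)² = 49 + 625 = 674
|pF|² = (29−34)² + (-1−0)² = 25 + 1 = 26
|pG|² = (29−3)² + (-1−20)² = 676 + 441 = 1117
|pH|² = (29−28)² + (-1−4)² = 1 + 25 = 26
p is equidistant from F and H (both at squared distance 26), and every other site is strictly farther — so p lies on the F–H Voronoi edge.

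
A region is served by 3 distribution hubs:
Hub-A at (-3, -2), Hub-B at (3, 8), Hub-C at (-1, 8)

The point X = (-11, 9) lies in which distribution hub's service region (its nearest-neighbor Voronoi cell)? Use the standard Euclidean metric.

Hub-C

Compare squared distances (the ordering matches that of the actual distances):
d²(X, Hub-A) = (-11−(-3))² + (9−(-2))² = 64 + 121 = 185
d²(X, Hub-B) = (-11−3)² + (9−8)² = 196 + 1 = 197
d²(X, Hub-C) = (-11−(-1))² + (9−8)² = 100 + 1 = 101
The smallest is to Hub-C, so X lies in the Voronoi region of Hub-C.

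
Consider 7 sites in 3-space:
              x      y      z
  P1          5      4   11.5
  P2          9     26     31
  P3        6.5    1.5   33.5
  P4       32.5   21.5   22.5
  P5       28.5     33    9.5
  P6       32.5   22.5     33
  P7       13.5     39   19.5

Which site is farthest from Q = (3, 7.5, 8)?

P6

Compare squared distances (the ordering matches that of the actual distances):
|QP1|² = (3−5)² + (7.5−4)² + (8−11.5)² = 4 + 12.25 + 12.25 = 28.5
|QP2|² = (3−9)² + (7.5−26)² + (8−31)² = 36 + 342.25 + 529 = 907.25
|QP3|² = (3−6.5)² + (7.5−1.5)² + (8−33.5)² = 12.25 + 36 + 650.25 = 698.5
|QP4|² = (3−32.5)² + (7.5−21.5)² + (8−22.5)² = 870.25 + 196 + 210.25 = 1276.5
|QP5|² = (3−28.5)² + (7.5−33)² + (8−9.5)² = 650.25 + 650.25 + 2.25 = 1302.75
|QP6|² = (3−32.5)² + (7.5−22.5)² + (8−33)² = 870.25 + 225 + 625 = 1720.25
|QP7|² = (3−13.5)² + (7.5−39)² + (8−19.5)² = 110.25 + 992.25 + 132.25 = 1234.75
The largest is to P6.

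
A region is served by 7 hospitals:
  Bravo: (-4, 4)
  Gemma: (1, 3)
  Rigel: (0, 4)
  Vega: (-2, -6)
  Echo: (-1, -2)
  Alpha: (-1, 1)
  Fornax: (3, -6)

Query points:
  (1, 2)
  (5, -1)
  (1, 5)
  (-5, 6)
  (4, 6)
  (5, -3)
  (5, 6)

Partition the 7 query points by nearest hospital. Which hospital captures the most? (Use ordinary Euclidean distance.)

Gemma

(1, 2) — d² to each: Bravo:29, Gemma:1, Rigel:5, Vega:73, Echo:20, Alpha:5, Fornax:68 → nearest is Gemma
(5, -1) — d² to each: Bravo:106, Gemma:32, Rigel:50, Vega:74, Echo:37, Alpha:40, Fornax:29 → nearest is Fornax
(1, 5) — d² to each: Bravo:26, Gemma:4, Rigel:2, Vega:130, Echo:53, Alpha:20, Fornax:125 → nearest is Rigel
(-5, 6) — d² to each: Bravo:5, Gemma:45, Rigel:29, Vega:153, Echo:80, Alpha:41, Fornax:208 → nearest is Bravo
(4, 6) — d² to each: Bravo:68, Gemma:18, Rigel:20, Vega:180, Echo:89, Alpha:50, Fornax:145 → nearest is Gemma
(5, -3) — d² to each: Bravo:130, Gemma:52, Rigel:74, Vega:58, Echo:37, Alpha:52, Fornax:13 → nearest is Fornax
(5, 6) — d² to each: Bravo:85, Gemma:25, Rigel:29, Vega:193, Echo:100, Alpha:61, Fornax:148 → nearest is Gemma
Tally — Bravo:1, Gemma:3, Rigel:1, Fornax:2. Gemma captures the most (3).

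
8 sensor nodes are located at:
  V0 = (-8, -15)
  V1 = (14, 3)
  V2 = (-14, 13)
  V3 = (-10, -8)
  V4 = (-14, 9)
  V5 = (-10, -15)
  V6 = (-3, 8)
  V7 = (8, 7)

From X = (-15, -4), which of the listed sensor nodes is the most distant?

Compare squared distances (the ordering matches that of the actual distances):
|XV0|² = (-15−(-8))² + (-4−(-15))² = 49 + 121 = 170
|XV1|² = (-15−14)² + (-4−3)² = 841 + 49 = 890
|XV2|² = (-15−(-14))² + (-4−13)² = 1 + 289 = 290
|XV3|² = (-15−(-10))² + (-4−(-8))² = 25 + 16 = 41
|XV4|² = (-15−(-14))² + (-4−9)² = 1 + 169 = 170
|XV5|² = (-15−(-10))² + (-4−(-15))² = 25 + 121 = 146
|XV6|² = (-15−(-3))² + (-4−8)² = 144 + 144 = 288
|XV7|² = (-15−8)² + (-4−7)² = 529 + 121 = 650
The largest is to V1.

V1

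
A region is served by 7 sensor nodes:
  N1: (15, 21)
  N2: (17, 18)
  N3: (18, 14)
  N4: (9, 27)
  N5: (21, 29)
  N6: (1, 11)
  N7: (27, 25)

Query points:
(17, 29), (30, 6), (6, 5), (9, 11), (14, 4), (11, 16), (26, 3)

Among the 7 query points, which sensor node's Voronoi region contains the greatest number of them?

N3

(17, 29) — d² to each: N1:68, N2:121, N3:226, N4:68, N5:16, N6:580, N7:116 → nearest is N5
(30, 6) — d² to each: N1:450, N2:313, N3:208, N4:882, N5:610, N6:866, N7:370 → nearest is N3
(6, 5) — d² to each: N1:337, N2:290, N3:225, N4:493, N5:801, N6:61, N7:841 → nearest is N6
(9, 11) — d² to each: N1:136, N2:113, N3:90, N4:256, N5:468, N6:64, N7:520 → nearest is N6
(14, 4) — d² to each: N1:290, N2:205, N3:116, N4:554, N5:674, N6:218, N7:610 → nearest is N3
(11, 16) — d² to each: N1:41, N2:40, N3:53, N4:125, N5:269, N6:125, N7:337 → nearest is N2
(26, 3) — d² to each: N1:445, N2:306, N3:185, N4:865, N5:701, N6:689, N7:485 → nearest is N3
Tally — N2:1, N3:3, N5:1, N6:2. N3 captures the most (3).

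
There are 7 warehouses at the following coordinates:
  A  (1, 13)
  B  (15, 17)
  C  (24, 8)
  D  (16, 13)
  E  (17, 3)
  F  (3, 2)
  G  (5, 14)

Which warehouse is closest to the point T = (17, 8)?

Since √ is increasing, it suffices to compare squared distances:
|TA|² = (17−1)² + (8−13)² = 256 + 25 = 281
|TB|² = (17−15)² + (8−17)² = 4 + 81 = 85
|TC|² = (17−24)² + (8−8)² = 49 + 0 = 49
|TD|² = (17−16)² + (8−13)² = 1 + 25 = 26
|TE|² = (17−17)² + (8−3)² = 0 + 25 = 25
|TF|² = (17−3)² + (8−2)² = 196 + 36 = 232
|TG|² = (17−5)² + (8−14)² = 144 + 36 = 180
Minimum is at E.

E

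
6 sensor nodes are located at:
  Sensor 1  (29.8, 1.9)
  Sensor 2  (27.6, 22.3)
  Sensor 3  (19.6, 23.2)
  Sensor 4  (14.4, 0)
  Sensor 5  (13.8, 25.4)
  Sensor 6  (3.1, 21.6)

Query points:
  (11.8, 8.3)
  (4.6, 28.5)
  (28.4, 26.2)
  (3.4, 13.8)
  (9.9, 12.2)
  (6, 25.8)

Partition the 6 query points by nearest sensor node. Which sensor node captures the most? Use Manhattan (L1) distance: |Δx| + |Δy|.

(11.8, 8.3) — d to each: Sensor 1:24.4, Sensor 2:29.8, Sensor 3:22.7, Sensor 4:10.9, Sensor 5:19.1, Sensor 6:22 → nearest is Sensor 4
(4.6, 28.5) — d to each: Sensor 1:51.8, Sensor 2:29.2, Sensor 3:20.3, Sensor 4:38.3, Sensor 5:12.3, Sensor 6:8.4 → nearest is Sensor 6
(28.4, 26.2) — d to each: Sensor 1:25.7, Sensor 2:4.7, Sensor 3:11.8, Sensor 4:40.2, Sensor 5:15.4, Sensor 6:29.9 → nearest is Sensor 2
(3.4, 13.8) — d to each: Sensor 1:38.3, Sensor 2:32.7, Sensor 3:25.6, Sensor 4:24.8, Sensor 5:22, Sensor 6:8.1 → nearest is Sensor 6
(9.9, 12.2) — d to each: Sensor 1:30.2, Sensor 2:27.8, Sensor 3:20.7, Sensor 4:16.7, Sensor 5:17.1, Sensor 6:16.2 → nearest is Sensor 6
(6, 25.8) — d to each: Sensor 1:47.7, Sensor 2:25.1, Sensor 3:16.2, Sensor 4:34.2, Sensor 5:8.2, Sensor 6:7.1 → nearest is Sensor 6
Tally — Sensor 2:1, Sensor 4:1, Sensor 6:4. Sensor 6 captures the most (4).

Sensor 6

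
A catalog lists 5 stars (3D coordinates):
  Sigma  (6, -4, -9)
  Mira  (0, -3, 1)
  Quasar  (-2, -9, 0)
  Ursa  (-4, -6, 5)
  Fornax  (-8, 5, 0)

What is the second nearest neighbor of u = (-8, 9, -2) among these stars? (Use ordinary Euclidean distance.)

Mira

Since √ is increasing, it suffices to compare squared distances:
d²(u, Sigma) = (-8−6)² + (9−(-4))² + (-2−(-9))² = 196 + 169 + 49 = 414
d²(u, Mira) = (-8−0)² + (9−(-3))² + (-2−1)² = 64 + 144 + 9 = 217
d²(u, Quasar) = (-8−(-2))² + (9−(-9))² + (-2−0)² = 36 + 324 + 4 = 364
d²(u, Ursa) = (-8−(-4))² + (9−(-6))² + (-2−5)² = 16 + 225 + 49 = 290
d²(u, Fornax) = (-8−(-8))² + (9−5)² + (-2−0)² = 0 + 16 + 4 = 20
Sorted ascending: Fornax, Mira, Ursa, … — the second-nearest is Mira.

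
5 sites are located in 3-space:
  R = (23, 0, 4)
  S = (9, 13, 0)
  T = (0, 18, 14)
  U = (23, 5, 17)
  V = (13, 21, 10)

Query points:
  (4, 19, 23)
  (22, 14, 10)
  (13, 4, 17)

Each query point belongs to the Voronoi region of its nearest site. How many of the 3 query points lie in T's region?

(4, 19, 23) — d² to each: R:1083, S:590, T:98, U:593, V:254 → nearest is T
(22, 14, 10) — d² to each: R:233, S:270, T:516, U:131, V:130 → nearest is V
(13, 4, 17) — d² to each: R:285, S:386, T:374, U:101, V:338 → nearest is U
1 of the 3 points has T as nearest.

1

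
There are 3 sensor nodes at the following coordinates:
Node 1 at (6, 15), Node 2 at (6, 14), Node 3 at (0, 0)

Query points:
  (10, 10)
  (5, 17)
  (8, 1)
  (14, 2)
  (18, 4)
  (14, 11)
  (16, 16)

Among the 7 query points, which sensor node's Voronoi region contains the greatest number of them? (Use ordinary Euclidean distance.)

(10, 10) — d² to each: Node 1:41, Node 2:32, Node 3:200 → nearest is Node 2
(5, 17) — d² to each: Node 1:5, Node 2:10, Node 3:314 → nearest is Node 1
(8, 1) — d² to each: Node 1:200, Node 2:173, Node 3:65 → nearest is Node 3
(14, 2) — d² to each: Node 1:233, Node 2:208, Node 3:200 → nearest is Node 3
(18, 4) — d² to each: Node 1:265, Node 2:244, Node 3:340 → nearest is Node 2
(14, 11) — d² to each: Node 1:80, Node 2:73, Node 3:317 → nearest is Node 2
(16, 16) — d² to each: Node 1:101, Node 2:104, Node 3:512 → nearest is Node 1
Tally — Node 1:2, Node 2:3, Node 3:2. Node 2 captures the most (3).

Node 2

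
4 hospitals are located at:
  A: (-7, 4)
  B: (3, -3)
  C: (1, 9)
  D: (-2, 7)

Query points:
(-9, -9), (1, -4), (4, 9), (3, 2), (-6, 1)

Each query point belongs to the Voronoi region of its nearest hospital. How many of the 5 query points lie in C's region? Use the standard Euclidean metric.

1

(-9, -9) — d² to each: A:173, B:180, C:424, D:305 → nearest is A
(1, -4) — d² to each: A:128, B:5, C:169, D:130 → nearest is B
(4, 9) — d² to each: A:146, B:145, C:9, D:40 → nearest is C
(3, 2) — d² to each: A:104, B:25, C:53, D:50 → nearest is B
(-6, 1) — d² to each: A:10, B:97, C:113, D:52 → nearest is A
1 of the 5 points has C as nearest.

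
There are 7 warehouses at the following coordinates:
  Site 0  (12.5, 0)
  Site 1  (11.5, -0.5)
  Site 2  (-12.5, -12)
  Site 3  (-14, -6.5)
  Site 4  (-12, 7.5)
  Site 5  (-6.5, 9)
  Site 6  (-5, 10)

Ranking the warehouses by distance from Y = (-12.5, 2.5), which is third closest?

Site 3

Since √ is increasing, it suffices to compare squared distances:
d²(Y, Site 0) = (-12.5−12.5)² + (2.5−0)² = 625 + 6.25 = 631.25
d²(Y, Site 1) = (-12.5−11.5)² + (2.5−(-0.5))² = 576 + 9 = 585
d²(Y, Site 2) = (-12.5−(-12.5))² + (2.5−(-12))² = 0 + 210.25 = 210.25
d²(Y, Site 3) = (-12.5−(-14))² + (2.5−(-6.5))² = 2.25 + 81 = 83.25
d²(Y, Site 4) = (-12.5−(-12))² + (2.5−7.5)² = 0.25 + 25 = 25.25
d²(Y, Site 5) = (-12.5−(-6.5))² + (2.5−9)² = 36 + 42.25 = 78.25
d²(Y, Site 6) = (-12.5−(-5))² + (2.5−10)² = 56.25 + 56.25 = 112.5
Sorted ascending: Site 4, Site 5, Site 3, Site 6, … — the third-nearest is Site 3.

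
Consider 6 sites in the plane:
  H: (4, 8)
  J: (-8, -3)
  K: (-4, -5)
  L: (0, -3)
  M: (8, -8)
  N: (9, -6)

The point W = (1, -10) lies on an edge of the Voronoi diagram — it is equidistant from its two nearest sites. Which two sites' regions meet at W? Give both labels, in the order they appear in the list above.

K and L

Squared distances from W to each site:
|WH|² = (1−4)² + (-10−8)² = 9 + 324 = 333
|WJ|² = (1−(-8))² + (-10−(-3))² = 81 + 49 = 130
|WK|² = (1−(-4))² + (-10−(-5))² = 25 + 25 = 50
|WL|² = (1−0)² + (-10−(-3))² = 1 + 49 = 50
|WM|² = (1−8)² + (-10−(-8))² = 49 + 4 = 53
|WN|² = (1−9)² + (-10−(-6))² = 64 + 16 = 80
W is equidistant from K and L (both at squared distance 50), and every other site is strictly farther — so W lies on the K–L Voronoi edge.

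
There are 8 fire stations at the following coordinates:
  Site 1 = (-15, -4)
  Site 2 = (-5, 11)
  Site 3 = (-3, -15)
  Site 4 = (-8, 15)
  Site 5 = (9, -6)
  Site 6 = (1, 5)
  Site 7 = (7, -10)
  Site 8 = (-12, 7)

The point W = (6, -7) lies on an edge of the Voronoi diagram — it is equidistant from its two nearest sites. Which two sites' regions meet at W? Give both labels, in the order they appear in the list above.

Site 5 and Site 7

Squared distances from W to each site:
d²(W, Site 1) = (6−(-15))² + (-7−(-4))² = 441 + 9 = 450
d²(W, Site 2) = (6−(-5))² + (-7−11)² = 121 + 324 = 445
d²(W, Site 3) = (6−(-3))² + (-7−(-15))² = 81 + 64 = 145
d²(W, Site 4) = (6−(-8))² + (-7−15)² = 196 + 484 = 680
d²(W, Site 5) = (6−9)² + (-7−(-6))² = 9 + 1 = 10
d²(W, Site 6) = (6−1)² + (-7−5)² = 25 + 144 = 169
d²(W, Site 7) = (6−7)² + (-7−(-10))² = 1 + 9 = 10
d²(W, Site 8) = (6−(-12))² + (-7−7)² = 324 + 196 = 520
W is equidistant from Site 5 and Site 7 (both at squared distance 10), and every other site is strictly farther — so W lies on the Site 5–Site 7 Voronoi edge.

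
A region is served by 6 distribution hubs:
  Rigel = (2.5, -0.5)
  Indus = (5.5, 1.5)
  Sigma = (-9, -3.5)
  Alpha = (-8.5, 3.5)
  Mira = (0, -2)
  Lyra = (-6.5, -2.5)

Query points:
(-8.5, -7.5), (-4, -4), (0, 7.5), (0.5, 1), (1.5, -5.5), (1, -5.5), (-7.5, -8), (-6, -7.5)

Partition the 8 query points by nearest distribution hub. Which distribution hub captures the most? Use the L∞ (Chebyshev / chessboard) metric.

(-8.5, -7.5) — d to each: Rigel:11, Indus:14, Sigma:4, Alpha:11, Mira:8.5, Lyra:5 → nearest is Sigma
(-4, -4) — d to each: Rigel:6.5, Indus:9.5, Sigma:5, Alpha:7.5, Mira:4, Lyra:2.5 → nearest is Lyra
(0, 7.5) — d to each: Rigel:8, Indus:6, Sigma:11, Alpha:8.5, Mira:9.5, Lyra:10 → nearest is Indus
(0.5, 1) — d to each: Rigel:2, Indus:5, Sigma:9.5, Alpha:9, Mira:3, Lyra:7 → nearest is Rigel
(1.5, -5.5) — d to each: Rigel:5, Indus:7, Sigma:10.5, Alpha:10, Mira:3.5, Lyra:8 → nearest is Mira
(1, -5.5) — d to each: Rigel:5, Indus:7, Sigma:10, Alpha:9.5, Mira:3.5, Lyra:7.5 → nearest is Mira
(-7.5, -8) — d to each: Rigel:10, Indus:13, Sigma:4.5, Alpha:11.5, Mira:7.5, Lyra:5.5 → nearest is Sigma
(-6, -7.5) — d to each: Rigel:8.5, Indus:11.5, Sigma:4, Alpha:11, Mira:6, Lyra:5 → nearest is Sigma
Tally — Rigel:1, Indus:1, Sigma:3, Mira:2, Lyra:1. Sigma captures the most (3).

Sigma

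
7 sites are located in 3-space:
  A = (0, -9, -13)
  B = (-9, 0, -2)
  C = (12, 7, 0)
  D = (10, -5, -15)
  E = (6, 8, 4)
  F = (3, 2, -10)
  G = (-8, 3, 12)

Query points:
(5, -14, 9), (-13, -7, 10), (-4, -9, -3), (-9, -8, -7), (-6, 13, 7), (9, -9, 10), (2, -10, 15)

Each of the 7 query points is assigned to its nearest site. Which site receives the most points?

(5, -14, 9) — d² to each: A:534, B:513, C:571, D:682, E:510, F:621, G:467 → nearest is G
(-13, -7, 10) — d² to each: A:702, B:209, C:921, D:1158, E:622, F:737, G:129 → nearest is G
(-4, -9, -3) — d² to each: A:116, B:107, C:521, D:356, E:438, F:219, G:385 → nearest is B
(-9, -8, -7) — d² to each: A:118, B:89, C:715, D:434, E:602, F:253, G:483 → nearest is B
(-6, 13, 7) — d² to each: A:920, B:259, C:409, D:1064, E:178, F:491, G:129 → nearest is G
(9, -9, 10) — d² to each: A:610, B:549, C:365, D:642, E:334, F:557, G:437 → nearest is E
(2, -10, 15) — d² to each: A:789, B:510, C:614, D:989, E:461, F:770, G:278 → nearest is G
Tally — B:2, E:1, G:4. G captures the most (4).

G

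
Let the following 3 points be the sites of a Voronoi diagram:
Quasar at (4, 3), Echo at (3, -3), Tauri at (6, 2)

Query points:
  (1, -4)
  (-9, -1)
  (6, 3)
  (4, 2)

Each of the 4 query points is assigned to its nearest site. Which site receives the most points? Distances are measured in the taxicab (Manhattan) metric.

Echo

(1, -4) — d to each: Quasar:10, Echo:3, Tauri:11 → nearest is Echo
(-9, -1) — d to each: Quasar:17, Echo:14, Tauri:18 → nearest is Echo
(6, 3) — d to each: Quasar:2, Echo:9, Tauri:1 → nearest is Tauri
(4, 2) — d to each: Quasar:1, Echo:6, Tauri:2 → nearest is Quasar
Tally — Quasar:1, Echo:2, Tauri:1. Echo captures the most (2).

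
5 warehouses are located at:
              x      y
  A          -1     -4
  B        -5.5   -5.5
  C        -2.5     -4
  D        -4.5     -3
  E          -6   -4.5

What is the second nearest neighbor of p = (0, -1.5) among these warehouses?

Compare squared distances (the ordering matches that of the actual distances):
|pA|² = (0−(-1))² + (-1.5−(-4))² = 1 + 6.25 = 7.25
|pB|² = (0−(-5.5))² + (-1.5−(-5.5))² = 30.25 + 16 = 46.25
|pC|² = (0−(-2.5))² + (-1.5−(-4))² = 6.25 + 6.25 = 12.5
|pD|² = (0−(-4.5))² + (-1.5−(-3))² = 20.25 + 2.25 = 22.5
|pE|² = (0−(-6))² + (-1.5−(-4.5))² = 36 + 9 = 45
Sorted ascending: A, C, D, … — the second-nearest is C.

C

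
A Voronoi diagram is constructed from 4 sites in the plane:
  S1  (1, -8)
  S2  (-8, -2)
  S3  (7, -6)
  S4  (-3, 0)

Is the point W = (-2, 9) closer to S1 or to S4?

S4

Compare squared distances:
|WS1|² = (-2−1)² + (9−(-8))² = 9 + 289 = 298
|WS4|² = (-2−(-3))² + (9−0)² = 1 + 81 = 82
298 > 82, so S4 is closer.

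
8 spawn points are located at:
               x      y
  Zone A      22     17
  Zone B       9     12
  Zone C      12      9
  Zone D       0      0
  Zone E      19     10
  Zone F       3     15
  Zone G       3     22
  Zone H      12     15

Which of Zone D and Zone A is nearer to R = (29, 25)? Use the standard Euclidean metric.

Zone A

Compare squared distances:
d²(R, Zone D) = (29−0)² + (25−0)² = 841 + 625 = 1466
d²(R, Zone A) = (29−22)² + (25−17)² = 49 + 64 = 113
1466 > 113, so Zone A is closer.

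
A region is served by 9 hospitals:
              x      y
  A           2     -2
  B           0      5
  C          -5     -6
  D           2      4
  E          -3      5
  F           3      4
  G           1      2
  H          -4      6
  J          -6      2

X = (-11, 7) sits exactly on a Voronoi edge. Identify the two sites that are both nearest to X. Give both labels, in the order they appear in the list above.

H and J

Squared distances from X to each site:
|XA|² = (-11−2)² + (7−(-2))² = 169 + 81 = 250
|XB|² = (-11−0)² + (7−5)² = 121 + 4 = 125
|XC|² = (-11−(-5))² + (7−(-6))² = 36 + 169 = 205
|XD|² = (-11−2)² + (7−4)² = 169 + 9 = 178
|XE|² = (-11−(-3))² + (7−5)² = 64 + 4 = 68
|XF|² = (-11−3)² + (7−4)² = 196 + 9 = 205
|XG|² = (-11−1)² + (7−2)² = 144 + 25 = 169
|XH|² = (-11−(-4))² + (7−6)² = 49 + 1 = 50
|XJ|² = (-11−(-6))² + (7−2)² = 25 + 25 = 50
X is equidistant from H and J (both at squared distance 50), and every other site is strictly farther — so X lies on the H–J Voronoi edge.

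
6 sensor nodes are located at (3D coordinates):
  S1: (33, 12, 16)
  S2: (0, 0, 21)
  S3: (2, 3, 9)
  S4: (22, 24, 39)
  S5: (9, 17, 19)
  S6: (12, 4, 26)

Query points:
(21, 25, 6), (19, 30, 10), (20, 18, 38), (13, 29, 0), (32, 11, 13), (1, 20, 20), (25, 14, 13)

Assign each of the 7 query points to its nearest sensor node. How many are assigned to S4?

(21, 25, 6) — d² to each: S1:413, S2:1291, S3:854, S4:1091, S5:377, S6:922 → nearest is S5
(19, 30, 10) — d² to each: S1:556, S2:1382, S3:1019, S4:886, S5:350, S6:981 → nearest is S5
(20, 18, 38) — d² to each: S1:689, S2:1013, S3:1390, S4:41, S5:483, S6:404 → nearest is S4
(13, 29, 0) — d² to each: S1:945, S2:1451, S3:878, S4:1627, S5:521, S6:1302 → nearest is S5
(32, 11, 13) — d² to each: S1:11, S2:1209, S3:980, S4:945, S5:601, S6:618 → nearest is S1
(1, 20, 20) — d² to each: S1:1104, S2:402, S3:411, S4:818, S5:74, S6:413 → nearest is S5
(25, 14, 13) — d² to each: S1:77, S2:885, S3:666, S4:785, S5:301, S6:438 → nearest is S1
1 of the 7 points has S4 as nearest.

1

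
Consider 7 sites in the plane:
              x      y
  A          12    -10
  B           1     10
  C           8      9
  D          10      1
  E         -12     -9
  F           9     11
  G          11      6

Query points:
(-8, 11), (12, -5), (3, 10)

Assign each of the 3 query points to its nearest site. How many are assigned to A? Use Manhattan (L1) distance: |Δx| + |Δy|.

(-8, 11) — d to each: A:41, B:10, C:18, D:28, E:24, F:17, G:24 → nearest is B
(12, -5) — d to each: A:5, B:26, C:18, D:8, E:28, F:19, G:12 → nearest is A
(3, 10) — d to each: A:29, B:2, C:6, D:16, E:34, F:7, G:12 → nearest is B
1 of the 3 points has A as nearest.

1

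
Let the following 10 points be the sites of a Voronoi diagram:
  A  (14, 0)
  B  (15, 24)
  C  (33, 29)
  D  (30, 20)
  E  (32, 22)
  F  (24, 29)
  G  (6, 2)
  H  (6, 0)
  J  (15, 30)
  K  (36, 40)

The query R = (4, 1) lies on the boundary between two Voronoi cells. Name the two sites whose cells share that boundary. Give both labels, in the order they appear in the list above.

G and H

Squared distances from R to each site:
|RA|² = (4−14)² + (1−0)² = 100 + 1 = 101
|RB|² = (4−15)² + (1−24)² = 121 + 529 = 650
|RC|² = (4−33)² + (1−29)² = 841 + 784 = 1625
|RD|² = (4−30)² + (1−20)² = 676 + 361 = 1037
|RE|² = (4−32)² + (1−22)² = 784 + 441 = 1225
|RF|² = (4−24)² + (1−29)² = 400 + 784 = 1184
|RG|² = (4−6)² + (1−2)² = 4 + 1 = 5
|RH|² = (4−6)² + (1−0)² = 4 + 1 = 5
|RJ|² = (4−15)² + (1−30)² = 121 + 841 = 962
|RK|² = (4−36)² + (1−40)² = 1024 + 1521 = 2545
R is equidistant from G and H (both at squared distance 5), and every other site is strictly farther — so R lies on the G–H Voronoi edge.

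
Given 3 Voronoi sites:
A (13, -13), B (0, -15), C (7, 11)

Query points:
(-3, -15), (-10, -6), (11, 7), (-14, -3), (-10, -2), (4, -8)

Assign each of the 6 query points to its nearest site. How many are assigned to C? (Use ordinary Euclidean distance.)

(-3, -15) — d² to each: A:260, B:9, C:776 → nearest is B
(-10, -6) — d² to each: A:578, B:181, C:578 → nearest is B
(11, 7) — d² to each: A:404, B:605, C:32 → nearest is C
(-14, -3) — d² to each: A:829, B:340, C:637 → nearest is B
(-10, -2) — d² to each: A:650, B:269, C:458 → nearest is B
(4, -8) — d² to each: A:106, B:65, C:370 → nearest is B
1 of the 6 points has C as nearest.

1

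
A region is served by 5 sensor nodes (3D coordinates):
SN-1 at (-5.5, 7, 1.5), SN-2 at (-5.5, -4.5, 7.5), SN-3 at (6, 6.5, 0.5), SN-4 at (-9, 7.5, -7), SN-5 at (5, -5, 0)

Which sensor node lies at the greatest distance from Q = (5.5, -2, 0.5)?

Squared Euclidean distances:
d²(Q, SN-1) = (5.5−(-5.5))² + (-2−7)² + (0.5−1.5)² = 121 + 81 + 1 = 203
d²(Q, SN-2) = (5.5−(-5.5))² + (-2−(-4.5))² + (0.5−7.5)² = 121 + 6.25 + 49 = 176.25
d²(Q, SN-3) = (5.5−6)² + (-2−6.5)² + (0.5−0.5)² = 0.25 + 72.25 + 0 = 72.5
d²(Q, SN-4) = (5.5−(-9))² + (-2−7.5)² + (0.5−(-7))² = 210.25 + 90.25 + 56.25 = 356.75
d²(Q, SN-5) = (5.5−5)² + (-2−(-5))² + (0.5−0)² = 0.25 + 9 + 0.25 = 9.5
The largest is to SN-4.

SN-4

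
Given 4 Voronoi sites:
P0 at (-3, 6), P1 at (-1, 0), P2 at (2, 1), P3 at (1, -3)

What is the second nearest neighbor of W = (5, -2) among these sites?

P2

Squared Euclidean distances:
|WP0|² = 64 + 64 = 128
|WP1|² = 36 + 4 = 40
|WP2|² = 9 + 9 = 18
|WP3|² = 16 + 1 = 17
Sorted ascending: P3, P2, P1, … — the second-nearest is P2.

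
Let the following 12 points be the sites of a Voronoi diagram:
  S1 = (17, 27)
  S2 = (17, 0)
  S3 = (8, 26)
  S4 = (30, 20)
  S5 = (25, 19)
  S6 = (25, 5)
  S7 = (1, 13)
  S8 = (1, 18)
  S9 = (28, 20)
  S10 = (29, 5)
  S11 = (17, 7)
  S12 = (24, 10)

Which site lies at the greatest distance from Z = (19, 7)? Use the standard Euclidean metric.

Since √ is increasing, it suffices to compare squared distances:
|ZS1|² = (19−17)² + (7−27)² = 4 + 400 = 404
|ZS2|² = (19−17)² + (7−0)² = 4 + 49 = 53
|ZS3|² = (19−8)² + (7−26)² = 121 + 361 = 482
|ZS4|² = (19−30)² + (7−20)² = 121 + 169 = 290
|ZS5|² = (19−25)² + (7−19)² = 36 + 144 = 180
|ZS6|² = (19−25)² + (7−5)² = 36 + 4 = 40
|ZS7|² = (19−1)² + (7−13)² = 324 + 36 = 360
|ZS8|² = (19−1)² + (7−18)² = 324 + 121 = 445
|ZS9|² = (19−28)² + (7−20)² = 81 + 169 = 250
d²(Z, S10) = (19−29)² + (7−5)² = 100 + 4 = 104
d²(Z, S11) = (19−17)² + (7−7)² = 4 + 0 = 4
d²(Z, S12) = (19−24)² + (7−10)² = 25 + 9 = 34
The largest is to S3.

S3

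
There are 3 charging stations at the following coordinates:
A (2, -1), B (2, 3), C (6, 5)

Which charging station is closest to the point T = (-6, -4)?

A

Since √ is increasing, it suffices to compare squared distances:
|TA|² = 64 + 9 = 73
|TB|² = 64 + 49 = 113
|TC|² = 144 + 81 = 225
A is nearest.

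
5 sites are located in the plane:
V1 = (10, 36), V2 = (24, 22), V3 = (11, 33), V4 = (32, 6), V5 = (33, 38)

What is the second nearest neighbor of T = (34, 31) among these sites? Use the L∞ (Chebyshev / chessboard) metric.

d(T,V1) = max(24, 5) = 24
d(T,V2) = max(10, 9) = 10
d(T,V3) = max(23, 2) = 23
d(T,V4) = max(2, 25) = 25
d(T,V5) = max(1, 7) = 7
Sorted ascending: V5, V2, V3, … — the second-nearest is V2.

V2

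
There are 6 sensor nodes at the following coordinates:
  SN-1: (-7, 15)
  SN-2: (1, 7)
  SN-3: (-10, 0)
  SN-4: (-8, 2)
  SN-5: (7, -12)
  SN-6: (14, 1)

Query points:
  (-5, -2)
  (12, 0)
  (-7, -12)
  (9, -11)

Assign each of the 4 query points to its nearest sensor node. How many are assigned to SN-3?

(-5, -2) — d² to each: SN-1:293, SN-2:117, SN-3:29, SN-4:25, SN-5:244, SN-6:370 → nearest is SN-4
(12, 0) — d² to each: SN-1:586, SN-2:170, SN-3:484, SN-4:404, SN-5:169, SN-6:5 → nearest is SN-6
(-7, -12) — d² to each: SN-1:729, SN-2:425, SN-3:153, SN-4:197, SN-5:196, SN-6:610 → nearest is SN-3
(9, -11) — d² to each: SN-1:932, SN-2:388, SN-3:482, SN-4:458, SN-5:5, SN-6:169 → nearest is SN-5
1 of the 4 points has SN-3 as nearest.

1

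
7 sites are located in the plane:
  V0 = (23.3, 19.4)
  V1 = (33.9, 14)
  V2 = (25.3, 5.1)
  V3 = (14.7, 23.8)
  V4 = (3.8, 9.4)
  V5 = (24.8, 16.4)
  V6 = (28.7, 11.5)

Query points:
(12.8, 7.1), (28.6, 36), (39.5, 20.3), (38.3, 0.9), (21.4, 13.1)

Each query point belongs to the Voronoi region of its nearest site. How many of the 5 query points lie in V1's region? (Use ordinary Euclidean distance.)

1

(12.8, 7.1) — d² to each: V0:261.54, V1:492.82, V2:160.25, V3:282.5, V4:86.29, V5:230.49, V6:272.17 → nearest is V4
(28.6, 36) — d² to each: V0:303.65, V1:512.09, V2:965.7, V3:342.05, V4:1322.6, V5:398.6, V6:600.26 → nearest is V0
(39.5, 20.3) — d² to each: V0:263.25, V1:71.05, V2:432.68, V3:627.29, V4:1393.3, V5:231.3, V6:194.08 → nearest is V1
(38.3, 0.9) — d² to each: V0:567.25, V1:190.97, V2:186.64, V3:1081.37, V4:1262.5, V5:422.5, V6:204.52 → nearest is V2
(21.4, 13.1) — d² to each: V0:43.3, V1:157.06, V2:79.21, V3:159.38, V4:323.45, V5:22.45, V6:55.85 → nearest is V5
1 of the 5 points has V1 as nearest.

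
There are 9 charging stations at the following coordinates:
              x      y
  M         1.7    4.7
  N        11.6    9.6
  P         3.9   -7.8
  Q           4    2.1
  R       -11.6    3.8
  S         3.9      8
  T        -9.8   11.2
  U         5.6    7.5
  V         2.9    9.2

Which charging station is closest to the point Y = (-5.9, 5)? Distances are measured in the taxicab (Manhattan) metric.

d(Y,M) = |-5.9−1.7| + |5−4.7| = 7.6 + 0.3 = 7.9
d(Y,N) = |-5.9−11.6| + |5−9.6| = 17.5 + 4.6 = 22.1
d(Y,P) = |-5.9−3.9| + |5−(-7.8)| = 9.8 + 12.8 = 22.6
d(Y,Q) = |-5.9−4| + |5−2.1| = 9.9 + 2.9 = 12.8
d(Y,R) = |-5.9−(-11.6)| + |5−3.8| = 5.7 + 1.2 = 6.9
d(Y,S) = |-5.9−3.9| + |5−8| = 9.8 + 3 = 12.8
d(Y,T) = |-5.9−(-9.8)| + |5−11.2| = 3.9 + 6.2 = 10.1
d(Y,U) = |-5.9−5.6| + |5−7.5| = 11.5 + 2.5 = 14
d(Y,V) = |-5.9−2.9| + |5−9.2| = 8.8 + 4.2 = 13
The smallest is to R, so Y lies in the Voronoi region of R.

R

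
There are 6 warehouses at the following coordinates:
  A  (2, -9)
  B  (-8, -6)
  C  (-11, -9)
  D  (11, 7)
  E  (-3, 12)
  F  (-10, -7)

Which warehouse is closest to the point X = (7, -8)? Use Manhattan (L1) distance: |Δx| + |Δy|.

d(X,A) = |7−2| + |-8−(-9)| = 5 + 1 = 6
d(X,B) = |7−(-8)| + |-8−(-6)| = 15 + 2 = 17
d(X,C) = |7−(-11)| + |-8−(-9)| = 18 + 1 = 19
d(X,D) = |7−11| + |-8−7| = 4 + 15 = 19
d(X,E) = |7−(-3)| + |-8−12| = 10 + 20 = 30
d(X,F) = |7−(-10)| + |-8−(-7)| = 17 + 1 = 18
Minimum is at A.

A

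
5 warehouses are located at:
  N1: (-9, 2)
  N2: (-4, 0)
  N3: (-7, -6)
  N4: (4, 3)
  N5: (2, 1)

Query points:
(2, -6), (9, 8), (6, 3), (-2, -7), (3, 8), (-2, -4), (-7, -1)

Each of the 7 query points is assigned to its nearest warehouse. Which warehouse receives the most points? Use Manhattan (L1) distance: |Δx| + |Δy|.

(2, -6) — d to each: N1:19, N2:12, N3:9, N4:11, N5:7 → nearest is N5
(9, 8) — d to each: N1:24, N2:21, N3:30, N4:10, N5:14 → nearest is N4
(6, 3) — d to each: N1:16, N2:13, N3:22, N4:2, N5:6 → nearest is N4
(-2, -7) — d to each: N1:16, N2:9, N3:6, N4:16, N5:12 → nearest is N3
(3, 8) — d to each: N1:18, N2:15, N3:24, N4:6, N5:8 → nearest is N4
(-2, -4) — d to each: N1:13, N2:6, N3:7, N4:13, N5:9 → nearest is N2
(-7, -1) — d to each: N1:5, N2:4, N3:5, N4:15, N5:11 → nearest is N2
Tally — N2:2, N3:1, N4:3, N5:1. N4 captures the most (3).

N4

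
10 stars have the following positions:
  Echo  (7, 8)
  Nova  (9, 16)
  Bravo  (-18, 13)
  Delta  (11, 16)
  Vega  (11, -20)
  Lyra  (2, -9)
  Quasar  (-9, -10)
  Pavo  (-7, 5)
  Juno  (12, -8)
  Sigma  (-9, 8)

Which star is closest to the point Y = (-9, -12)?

Since √ is increasing, it suffices to compare squared distances:
d²(Y, Echo) = (-9−7)² + (-12−8)² = 256 + 400 = 656
d²(Y, Nova) = (-9−9)² + (-12−16)² = 324 + 784 = 1108
d²(Y, Bravo) = (-9−(-18))² + (-12−13)² = 81 + 625 = 706
d²(Y, Delta) = (-9−11)² + (-12−16)² = 400 + 784 = 1184
d²(Y, Vega) = (-9−11)² + (-12−(-20))² = 400 + 64 = 464
d²(Y, Lyra) = (-9−2)² + (-12−(-9))² = 121 + 9 = 130
d²(Y, Quasar) = (-9−(-9))² + (-12−(-10))² = 0 + 4 = 4
d²(Y, Pavo) = (-9−(-7))² + (-12−5)² = 4 + 289 = 293
d²(Y, Juno) = (-9−12)² + (-12−(-8))² = 441 + 16 = 457
d²(Y, Sigma) = (-9−(-9))² + (-12−8)² = 0 + 400 = 400
Minimum is at Quasar.

Quasar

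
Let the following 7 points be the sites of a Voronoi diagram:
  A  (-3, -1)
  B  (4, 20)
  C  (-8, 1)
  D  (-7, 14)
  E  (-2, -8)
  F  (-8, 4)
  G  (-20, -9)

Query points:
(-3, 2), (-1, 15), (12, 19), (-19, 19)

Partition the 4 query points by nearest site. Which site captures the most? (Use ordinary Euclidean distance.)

(-3, 2) — d² to each: A:9, B:373, C:26, D:160, E:101, F:29, G:410 → nearest is A
(-1, 15) — d² to each: A:260, B:50, C:245, D:37, E:530, F:170, G:937 → nearest is D
(12, 19) — d² to each: A:625, B:65, C:724, D:386, E:925, F:625, G:1808 → nearest is B
(-19, 19) — d² to each: A:656, B:530, C:445, D:169, E:1018, F:346, G:785 → nearest is D
Tally — A:1, B:1, D:2. D captures the most (2).

D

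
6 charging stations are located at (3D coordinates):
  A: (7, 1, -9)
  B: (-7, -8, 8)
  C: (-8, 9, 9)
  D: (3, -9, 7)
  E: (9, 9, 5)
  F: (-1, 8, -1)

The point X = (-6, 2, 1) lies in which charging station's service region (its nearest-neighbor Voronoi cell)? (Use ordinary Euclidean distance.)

F

Squared Euclidean distances:
|XA|² = 169 + 1 + 100 = 270
|XB|² = 1 + 100 + 49 = 150
|XC|² = 4 + 49 + 64 = 117
|XD|² = 81 + 121 + 36 = 238
|XE|² = 225 + 49 + 16 = 290
|XF|² = 25 + 36 + 4 = 65
The smallest is to F, so X lies in the Voronoi region of F.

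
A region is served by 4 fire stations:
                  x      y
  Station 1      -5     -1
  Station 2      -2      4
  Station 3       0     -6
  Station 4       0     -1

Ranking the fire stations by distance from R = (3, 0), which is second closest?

Station 2

Compare squared distances (the ordering matches that of the actual distances):
d²(R, Station 1) = (3−(-5))² + (0−(-1))² = 64 + 1 = 65
d²(R, Station 2) = (3−(-2))² + (0−4)² = 25 + 16 = 41
d²(R, Station 3) = (3−0)² + (0−(-6))² = 9 + 36 = 45
d²(R, Station 4) = (3−0)² + (0−(-1))² = 9 + 1 = 10
Sorted ascending: Station 4, Station 2, Station 3, … — the second-nearest is Station 2.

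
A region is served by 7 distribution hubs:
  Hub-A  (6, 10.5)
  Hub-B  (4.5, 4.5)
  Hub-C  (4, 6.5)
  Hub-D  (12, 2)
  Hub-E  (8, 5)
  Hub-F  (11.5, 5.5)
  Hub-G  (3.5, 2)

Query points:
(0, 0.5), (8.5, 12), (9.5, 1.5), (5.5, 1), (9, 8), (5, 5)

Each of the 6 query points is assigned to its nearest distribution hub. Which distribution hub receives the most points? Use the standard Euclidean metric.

Hub-G

(0, 0.5) — d² to each: Hub-A:136, Hub-B:36.25, Hub-C:52, Hub-D:146.25, Hub-E:84.25, Hub-F:157.25, Hub-G:14.5 → nearest is Hub-G
(8.5, 12) — d² to each: Hub-A:8.5, Hub-B:72.25, Hub-C:50.5, Hub-D:112.25, Hub-E:49.25, Hub-F:51.25, Hub-G:125 → nearest is Hub-A
(9.5, 1.5) — d² to each: Hub-A:93.25, Hub-B:34, Hub-C:55.25, Hub-D:6.5, Hub-E:14.5, Hub-F:20, Hub-G:36.25 → nearest is Hub-D
(5.5, 1) — d² to each: Hub-A:90.5, Hub-B:13.25, Hub-C:32.5, Hub-D:43.25, Hub-E:22.25, Hub-F:56.25, Hub-G:5 → nearest is Hub-G
(9, 8) — d² to each: Hub-A:15.25, Hub-B:32.5, Hub-C:27.25, Hub-D:45, Hub-E:10, Hub-F:12.5, Hub-G:66.25 → nearest is Hub-E
(5, 5) — d² to each: Hub-A:31.25, Hub-B:0.5, Hub-C:3.25, Hub-D:58, Hub-E:9, Hub-F:42.5, Hub-G:11.25 → nearest is Hub-B
Tally — Hub-A:1, Hub-B:1, Hub-D:1, Hub-E:1, Hub-G:2. Hub-G captures the most (2).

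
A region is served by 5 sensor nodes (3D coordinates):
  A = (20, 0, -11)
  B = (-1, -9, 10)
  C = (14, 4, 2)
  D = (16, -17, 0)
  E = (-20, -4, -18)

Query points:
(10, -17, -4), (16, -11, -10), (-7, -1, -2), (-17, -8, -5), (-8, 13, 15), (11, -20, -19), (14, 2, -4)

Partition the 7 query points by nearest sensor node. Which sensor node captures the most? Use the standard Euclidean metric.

D

(10, -17, -4) — d² to each: A:438, B:381, C:493, D:52, E:1265 → nearest is D
(16, -11, -10) — d² to each: A:138, B:693, C:373, D:136, E:1409 → nearest is D
(-7, -1, -2) — d² to each: A:811, B:244, C:482, D:789, E:434 → nearest is B
(-17, -8, -5) — d² to each: A:1469, B:482, C:1154, D:1195, E:194 → nearest is E
(-8, 13, 15) — d² to each: A:1629, B:558, C:734, D:1701, E:1522 → nearest is B
(11, -20, -19) — d² to each: A:545, B:1106, C:1026, D:395, E:1218 → nearest is D
(14, 2, -4) — d² to each: A:89, B:542, C:40, D:381, E:1388 → nearest is C
Tally — B:2, C:1, D:3, E:1. D captures the most (3).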